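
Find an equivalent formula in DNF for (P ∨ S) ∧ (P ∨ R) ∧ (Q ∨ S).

(P ∨ S) ∧ (P ∨ R) ∧ (Q ∨ S)
⇔ (P ∧ P ∧ Q) ∨ (P ∧ P ∧ S) ∨ (P ∧ R ∧ Q) ∨ (P ∧ R ∧ S) ∨ (S ∧ P ∧ Q) ∨ (S ∧ P ∧ S) ∨ (S ∧ R ∧ Q) ∨ (S ∧ R ∧ S)   [distribute ∧ over ∨]
⇔ (P ∧ Q) ∨ (P ∧ S) ∨ (S ∧ R)   [simplify]

(P ∧ Q) ∨ (P ∧ S) ∨ (S ∧ R)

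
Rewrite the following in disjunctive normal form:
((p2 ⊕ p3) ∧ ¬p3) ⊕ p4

((p2 ⊕ p3) ∧ ¬p3) ⊕ p4
⇔ ((p2 ⊕ p3) ∧ ¬p3 ∧ ¬p4) ∨ (¬((p2 ⊕ p3) ∧ ¬p3) ∧ p4)   (expand ⊕)
⇔ (((p2 ∧ ¬p3) ∨ (¬p2 ∧ p3)) ∧ ¬p3 ∧ ¬p4) ∨ (¬((p2 ⊕ p3) ∧ ¬p3) ∧ p4)   (expand ⊕)
⇔ (((p2 ∧ ¬p3) ∨ (¬p2 ∧ p3)) ∧ ¬p3 ∧ ¬p4) ∨ (¬(((p2 ∧ ¬p3) ∨ (¬p2 ∧ p3)) ∧ ¬p3) ∧ p4)   (expand ⊕)
⇔ (((p2 ∧ ¬p3) ∨ (¬p2 ∧ p3)) ∧ ¬p3 ∧ ¬p4) ∨ ((¬((p2 ∧ ¬p3) ∨ (¬p2 ∧ p3)) ∨ ¬¬p3) ∧ p4)   (De Morgan)
⇔ (((p2 ∧ ¬p3) ∨ (¬p2 ∧ p3)) ∧ ¬p3 ∧ ¬p4) ∨ (((¬(p2 ∧ ¬p3) ∧ ¬(¬p2 ∧ p3)) ∨ ¬¬p3) ∧ p4)   (De Morgan)
⇔ (((p2 ∧ ¬p3) ∨ (¬p2 ∧ p3)) ∧ ¬p3 ∧ ¬p4) ∨ ((((¬p2 ∨ ¬¬p3) ∧ ¬(¬p2 ∧ p3)) ∨ ¬¬p3) ∧ p4)   (De Morgan)
⇔ (((p2 ∧ ¬p3) ∨ (¬p2 ∧ p3)) ∧ ¬p3 ∧ ¬p4) ∨ ((((¬p2 ∨ p3) ∧ ¬(¬p2 ∧ p3)) ∨ ¬¬p3) ∧ p4)   (double negation)
⇔ (((p2 ∧ ¬p3) ∨ (¬p2 ∧ p3)) ∧ ¬p3 ∧ ¬p4) ∨ ((((¬p2 ∨ p3) ∧ (¬¬p2 ∨ ¬p3)) ∨ ¬¬p3) ∧ p4)   (De Morgan)
⇔ (((p2 ∧ ¬p3) ∨ (¬p2 ∧ p3)) ∧ ¬p3 ∧ ¬p4) ∨ ((((¬p2 ∨ p3) ∧ (p2 ∨ ¬p3)) ∨ ¬¬p3) ∧ p4)   (double negation)
⇔ (((p2 ∧ ¬p3) ∨ (¬p2 ∧ p3)) ∧ ¬p3 ∧ ¬p4) ∨ ((((¬p2 ∨ p3) ∧ (p2 ∨ ¬p3)) ∨ p3) ∧ p4)   (double negation)
⇔ (p2 ∧ ¬p3 ∧ ¬p3 ∧ ¬p4) ∨ (¬p2 ∧ p3 ∧ ¬p3 ∧ ¬p4) ∨ (¬p2 ∧ p2 ∧ p4) ∨ (¬p2 ∧ ¬p3 ∧ p4) ∨ (p3 ∧ p2 ∧ p4) ∨ (p3 ∧ ¬p3 ∧ p4) ∨ (p3 ∧ p4)   (distribute ∧ over ∨)
⇔ (p2 ∧ ¬p3 ∧ ¬p4) ∨ (¬p2 ∧ ¬p3 ∧ p4) ∨ (p3 ∧ p4)   (simplify)

(p2 ∧ ¬p3 ∧ ¬p4) ∨ (¬p2 ∧ ¬p3 ∧ p4) ∨ (p3 ∧ p4)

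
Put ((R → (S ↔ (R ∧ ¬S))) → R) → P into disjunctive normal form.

((R → (S ↔ (R ∧ ¬S))) → R) → P
≡ ¬((R → (S ↔ (R ∧ ¬S))) → R) ∨ P   (eliminate →)
≡ ¬(¬(R → (S ↔ (R ∧ ¬S))) ∨ R) ∨ P   (eliminate →)
≡ ¬(¬(¬R ∨ (S ↔ (R ∧ ¬S))) ∨ R) ∨ P   (eliminate →)
≡ ¬(¬(¬R ∨ ((S → (R ∧ ¬S)) ∧ ((R ∧ ¬S) → S))) ∨ R) ∨ P   (eliminate ↔)
≡ ¬(¬(¬R ∨ ((¬S ∨ (R ∧ ¬S)) ∧ ((R ∧ ¬S) → S))) ∨ R) ∨ P   (eliminate →)
≡ ¬(¬(¬R ∨ ((¬S ∨ (R ∧ ¬S)) ∧ (¬(R ∧ ¬S) ∨ S))) ∨ R) ∨ P   (eliminate →)
≡ (¬¬(¬R ∨ ((¬S ∨ (R ∧ ¬S)) ∧ (¬(R ∧ ¬S) ∨ S))) ∧ ¬R) ∨ P   (De Morgan)
≡ ((¬R ∨ ((¬S ∨ (R ∧ ¬S)) ∧ (¬(R ∧ ¬S) ∨ S))) ∧ ¬R) ∨ P   (double negation)
≡ ((¬R ∨ ((¬S ∨ (R ∧ ¬S)) ∧ (¬R ∨ ¬¬S ∨ S))) ∧ ¬R) ∨ P   (De Morgan)
≡ ((¬R ∨ ((¬S ∨ (R ∧ ¬S)) ∧ (¬R ∨ S ∨ S))) ∧ ¬R) ∨ P   (double negation)
≡ (¬R ∧ ¬R) ∨ (¬S ∧ ¬R ∧ ¬R) ∨ (¬S ∧ S ∧ ¬R) ∨ (¬S ∧ S ∧ ¬R) ∨ (R ∧ ¬S ∧ ¬R ∧ ¬R) ∨ (R ∧ ¬S ∧ S ∧ ¬R) ∨ (R ∧ ¬S ∧ S ∧ ¬R) ∨ P   (distribute ∧ over ∨)
≡ ¬R ∨ P   (simplify)

¬R ∨ P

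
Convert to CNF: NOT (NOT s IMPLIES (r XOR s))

NOT s AND (NOT r OR s)

NOT (NOT s IMPLIES (r XOR s))
≡ NOT (NOT NOT s OR (r XOR s))   [eliminate IMPLIES]
≡ NOT (NOT NOT s OR ((r OR s) AND NOT (r AND s)))   [expand XOR]
≡ NOT NOT NOT s AND NOT ((r OR s) AND NOT (r AND s))   [De Morgan]
≡ NOT s AND NOT ((r OR s) AND NOT (r AND s))   [double negation]
≡ NOT s AND (NOT (r OR s) OR NOT NOT (r AND s))   [De Morgan]
≡ NOT s AND ((NOT r AND NOT s) OR NOT NOT (r AND s))   [De Morgan]
≡ NOT s AND ((NOT r AND NOT s) OR (r AND s))   [double negation]
≡ NOT s AND (NOT r OR r) AND (NOT r OR s) AND (NOT s OR r) AND (NOT s OR s)   [distribute OR over AND]
≡ NOT s AND (NOT r OR s)   [simplify]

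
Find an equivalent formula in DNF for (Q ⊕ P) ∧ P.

(Q ⊕ P) ∧ P
= ((Q ∧ ¬P) ∨ (¬Q ∧ P)) ∧ P   [expand ⊕]
= (Q ∧ ¬P ∧ P) ∨ (¬Q ∧ P ∧ P)   [distribute ∧ over ∨]
= ¬Q ∧ P   [simplify]

¬Q ∧ P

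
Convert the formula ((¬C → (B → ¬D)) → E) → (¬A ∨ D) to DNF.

(C ∧ ¬E) ∨ (¬B ∧ ¬E) ∨ (¬D ∧ ¬E) ∨ ¬A ∨ D

((¬C → (B → ¬D)) → E) → (¬A ∨ D)
≡ ¬((¬C → (B → ¬D)) → E) ∨ ¬A ∨ D   — eliminate →
≡ ¬(¬(¬C → (B → ¬D)) ∨ E) ∨ ¬A ∨ D   — eliminate →
≡ ¬(¬(¬¬C ∨ (B → ¬D)) ∨ E) ∨ ¬A ∨ D   — eliminate →
≡ ¬(¬(¬¬C ∨ ¬B ∨ ¬D) ∨ E) ∨ ¬A ∨ D   — eliminate →
≡ (¬¬(¬¬C ∨ ¬B ∨ ¬D) ∧ ¬E) ∨ ¬A ∨ D   — De Morgan
≡ ((¬¬C ∨ ¬B ∨ ¬D) ∧ ¬E) ∨ ¬A ∨ D   — double negation
≡ ((C ∨ ¬B ∨ ¬D) ∧ ¬E) ∨ ¬A ∨ D   — double negation
≡ (C ∧ ¬E) ∨ (¬B ∧ ¬E) ∨ (¬D ∧ ¬E) ∨ ¬A ∨ D   — distribute ∧ over ∨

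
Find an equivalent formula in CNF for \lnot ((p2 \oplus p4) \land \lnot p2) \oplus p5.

(\lnot p4 \lor p2 \lor p5) \land (p2 \lor p4 \lor \lnot p5) \land (\lnot p2 \lor \lnot p5)

\lnot ((p2 \oplus p4) \land \lnot p2) \oplus p5
≡ (\lnot ((p2 \oplus p4) \land \lnot p2) \lor p5) \land \lnot (\lnot ((p2 \oplus p4) \land \lnot p2) \land p5)   — expand \oplus
≡ (\lnot ((p2 \lor p4) \land \lnot (p2 \land p4) \land \lnot p2) \lor p5) \land \lnot (\lnot ((p2 \oplus p4) \land \lnot p2) \land p5)   — expand \oplus
≡ (\lnot ((p2 \lor p4) \land \lnot (p2 \land p4) \land \lnot p2) \lor p5) \land \lnot (\lnot ((p2 \lor p4) \land \lnot (p2 \land p4) \land \lnot p2) \land p5)   — expand \oplus
≡ (\lnot (p2 \lor p4) \lor \lnot \lnot (p2 \land p4) \lor \lnot \lnot p2 \lor p5) \land \lnot (\lnot ((p2 \lor p4) \land \lnot (p2 \land p4) \land \lnot p2) \land p5)   — De Morgan
≡ ((\lnot p2 \land \lnot p4) \lor \lnot \lnot (p2 \land p4) \lor \lnot \lnot p2 \lor p5) \land \lnot (\lnot ((p2 \lor p4) \land \lnot (p2 \land p4) \land \lnot p2) \land p5)   — De Morgan
≡ ((\lnot p2 \land \lnot p4) \lor (p2 \land p4) \lor \lnot \lnot p2 \lor p5) \land \lnot (\lnot ((p2 \lor p4) \land \lnot (p2 \land p4) \land \lnot p2) \land p5)   — double negation
≡ ((\lnot p2 \land \lnot p4) \lor (p2 \land p4) \lor p2 \lor p5) \land \lnot (\lnot ((p2 \lor p4) \land \lnot (p2 \land p4) \land \lnot p2) \land p5)   — double negation
≡ ((\lnot p2 \land \lnot p4) \lor (p2 \land p4) \lor p2 \lor p5) \land (\lnot \lnot ((p2 \lor p4) \land \lnot (p2 \land p4) \land \lnot p2) \lor \lnot p5)   — De Morgan
≡ ((\lnot p2 \land \lnot p4) \lor (p2 \land p4) \lor p2 \lor p5) \land (((p2 \lor p4) \land \lnot (p2 \land p4) \land \lnot p2) \lor \lnot p5)   — double negation
≡ ((\lnot p2 \land \lnot p4) \lor (p2 \land p4) \lor p2 \lor p5) \land (((p2 \lor p4) \land (\lnot p2 \lor \lnot p4) \land \lnot p2) \lor \lnot p5)   — De Morgan
≡ (\lnot p2 \lor p2 \lor p2 \lor p5) \land (\lnot p2 \lor p4 \lor p2 \lor p5) \land (\lnot p4 \lor p2 \lor p2 \lor p5) \land (\lnot p4 \lor p4 \lor p2 \lor p5) \land (p2 \lor p4 \lor \lnot p5) \land (\lnot p2 \lor \lnot p4 \lor \lnot p5) \land (\lnot p2 \lor \lnot p5)   — distribute \lor over \land
≡ (\lnot p4 \lor p2 \lor p5) \land (p2 \lor p4 \lor \lnot p5) \land (\lnot p2 \lor \lnot p5)   — simplify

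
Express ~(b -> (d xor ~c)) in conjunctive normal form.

b & (~d | ~c) & (c | d)

~(b -> (d xor ~c))
= ~(~b | (d xor ~c))   [eliminate ->]
= ~(~b | ((d | ~c) & ~(d & ~c)))   [expand xor]
= ~~b & ~((d | ~c) & ~(d & ~c))   [De Morgan]
= b & ~((d | ~c) & ~(d & ~c))   [double negation]
= b & (~(d | ~c) | ~~(d & ~c))   [De Morgan]
= b & ((~d & ~~c) | ~~(d & ~c))   [De Morgan]
= b & ((~d & c) | ~~(d & ~c))   [double negation]
= b & ((~d & c) | (d & ~c))   [double negation]
= b & (~d | d) & (~d | ~c) & (c | d) & (c | ~c)   [distribute | over &]
= b & (~d | ~c) & (c | d)   [simplify]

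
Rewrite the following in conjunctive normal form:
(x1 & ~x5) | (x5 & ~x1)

(x1 | x5) & (~x5 | ~x1)

(x1 & ~x5) | (x5 & ~x1)
≡ (x1 | x5) & (x1 | ~x1) & (~x5 | x5) & (~x5 | ~x1)   [distribute | over &]
≡ (x1 | x5) & (~x5 | ~x1)   [simplify]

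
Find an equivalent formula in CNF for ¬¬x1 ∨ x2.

¬¬x1 ∨ x2
≡ x1 ∨ x2   [double negation]

x1 ∨ x2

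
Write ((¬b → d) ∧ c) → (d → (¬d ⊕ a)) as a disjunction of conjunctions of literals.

¬c ∨ ¬d ∨ (d ∧ a)

((¬b → d) ∧ c) → (d → (¬d ⊕ a))
≡ ¬((¬b → d) ∧ c) ∨ (d → (¬d ⊕ a))   [eliminate →]
≡ ¬((¬¬b ∨ d) ∧ c) ∨ (d → (¬d ⊕ a))   [eliminate →]
≡ ¬((¬¬b ∨ d) ∧ c) ∨ ¬d ∨ (¬d ⊕ a)   [eliminate →]
≡ ¬((¬¬b ∨ d) ∧ c) ∨ ¬d ∨ (¬d ∧ ¬a) ∨ (¬¬d ∧ a)   [expand ⊕]
≡ ¬(¬¬b ∨ d) ∨ ¬c ∨ ¬d ∨ (¬d ∧ ¬a) ∨ (¬¬d ∧ a)   [De Morgan]
≡ (¬¬¬b ∧ ¬d) ∨ ¬c ∨ ¬d ∨ (¬d ∧ ¬a) ∨ (¬¬d ∧ a)   [De Morgan]
≡ (¬b ∧ ¬d) ∨ ¬c ∨ ¬d ∨ (¬d ∧ ¬a) ∨ (¬¬d ∧ a)   [double negation]
≡ (¬b ∧ ¬d) ∨ ¬c ∨ ¬d ∨ (¬d ∧ ¬a) ∨ (d ∧ a)   [double negation]
≡ ¬c ∨ ¬d ∨ (d ∧ a)   [simplify]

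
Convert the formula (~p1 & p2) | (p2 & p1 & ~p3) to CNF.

(~p1 & p2) | (p2 & p1 & ~p3)
≡ (~p1 | p2) & (~p1 | p1) & (~p1 | ~p3) & (p2 | p2) & (p2 | p1) & (p2 | ~p3)   — distribute | over &
≡ (~p1 | ~p3) & p2   — simplify

(~p1 | ~p3) & p2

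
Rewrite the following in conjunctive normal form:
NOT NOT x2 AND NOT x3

NOT NOT x2 AND NOT x3
≡ x2 AND NOT x3   [double negation]

x2 AND NOT x3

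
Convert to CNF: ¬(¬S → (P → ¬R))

¬(¬S → (P → ¬R))
≡ ¬(¬¬S ∨ (P → ¬R))
≡ ¬(¬¬S ∨ ¬P ∨ ¬R)
≡ ¬¬¬S ∧ ¬¬P ∧ ¬¬R
≡ ¬S ∧ ¬¬P ∧ ¬¬R
≡ ¬S ∧ P ∧ ¬¬R
≡ ¬S ∧ P ∧ R

¬S ∧ P ∧ R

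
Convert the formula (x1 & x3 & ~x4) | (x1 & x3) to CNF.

x1 & x3

(x1 & x3 & ~x4) | (x1 & x3)
⇔ (x1 | x1) & (x1 | x3) & (x3 | x1) & (x3 | x3) & (~x4 | x1) & (~x4 | x3)   (distribute | over &)
⇔ x1 & x3   (simplify)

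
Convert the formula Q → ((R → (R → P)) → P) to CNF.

Q → ((R → (R → P)) → P)
≡ ¬Q ∨ ((R → (R → P)) → P)   (eliminate →)
≡ ¬Q ∨ ¬(R → (R → P)) ∨ P   (eliminate →)
≡ ¬Q ∨ ¬(¬R ∨ (R → P)) ∨ P   (eliminate →)
≡ ¬Q ∨ ¬(¬R ∨ ¬R ∨ P) ∨ P   (eliminate →)
≡ ¬Q ∨ ¬¬R ∧ ¬¬R ∧ ¬P ∨ P   (De Morgan)
≡ ¬Q ∨ R ∧ ¬¬R ∧ ¬P ∨ P   (double negation)
≡ ¬Q ∨ R ∧ R ∧ ¬P ∨ P   (double negation)
≡ (¬Q ∨ R ∨ P) ∧ (¬Q ∨ R ∨ P) ∧ (¬Q ∨ ¬P ∨ P)   (distribute ∨ over ∧)
≡ ¬Q ∨ R ∨ P   (simplify)

¬Q ∨ R ∨ P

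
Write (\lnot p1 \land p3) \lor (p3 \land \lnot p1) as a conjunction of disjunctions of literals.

(\lnot p1 \land p3) \lor (p3 \land \lnot p1)
≡ (\lnot p1 \lor p3) \land (\lnot p1 \lor \lnot p1) \land (p3 \lor p3) \land (p3 \lor \lnot p1)   — distribute \lor over \land
≡ \lnot p1 \land p3   — simplify

\lnot p1 \land p3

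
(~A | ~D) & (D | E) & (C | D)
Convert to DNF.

(~A & D) | (~A & E & C) | (~D & E & C)

(~A | ~D) & (D | E) & (C | D)
≡ (~A & D & C) | (~A & D & D) | (~A & E & C) | (~A & E & D) | (~D & D & C) | (~D & D & D) | (~D & E & C) | (~D & E & D)   (distribute & over |)
≡ (~A & D) | (~A & E & C) | (~D & E & C)   (simplify)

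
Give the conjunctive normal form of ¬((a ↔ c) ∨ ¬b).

¬((a ↔ c) ∨ ¬b)
= ¬(((a → c) ∧ (c → a)) ∨ ¬b)   (eliminate ↔)
= ¬(((¬a ∨ c) ∧ (c → a)) ∨ ¬b)   (eliminate →)
= ¬(((¬a ∨ c) ∧ (¬c ∨ a)) ∨ ¬b)   (eliminate →)
= ¬((¬a ∨ c) ∧ (¬c ∨ a)) ∧ ¬¬b   (De Morgan)
= (¬(¬a ∨ c) ∨ ¬(¬c ∨ a)) ∧ ¬¬b   (De Morgan)
= ((¬¬a ∧ ¬c) ∨ ¬(¬c ∨ a)) ∧ ¬¬b   (De Morgan)
= ((a ∧ ¬c) ∨ ¬(¬c ∨ a)) ∧ ¬¬b   (double negation)
= ((a ∧ ¬c) ∨ (¬¬c ∧ ¬a)) ∧ ¬¬b   (De Morgan)
= ((a ∧ ¬c) ∨ (c ∧ ¬a)) ∧ ¬¬b   (double negation)
= ((a ∧ ¬c) ∨ (c ∧ ¬a)) ∧ b   (double negation)
= (a ∨ c) ∧ (a ∨ ¬a) ∧ (¬c ∨ c) ∧ (¬c ∨ ¬a) ∧ b   (distribute ∨ over ∧)
= (a ∨ c) ∧ (¬c ∨ ¬a) ∧ b   (simplify)

(a ∨ c) ∧ (¬c ∨ ¬a) ∧ b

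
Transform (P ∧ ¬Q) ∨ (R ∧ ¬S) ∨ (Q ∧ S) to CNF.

(P ∨ R ∨ Q) ∧ (P ∨ R ∨ S) ∧ (P ∨ ¬S ∨ Q) ∧ (¬Q ∨ R ∨ S)

(P ∧ ¬Q) ∨ (R ∧ ¬S) ∨ (Q ∧ S)
≡ (P ∨ R ∨ Q) ∧ (P ∨ R ∨ S) ∧ (P ∨ ¬S ∨ Q) ∧ (P ∨ ¬S ∨ S) ∧ (¬Q ∨ R ∨ Q) ∧ (¬Q ∨ R ∨ S) ∧ (¬Q ∨ ¬S ∨ Q) ∧ (¬Q ∨ ¬S ∨ S)   [distribute ∨ over ∧]
≡ (P ∨ R ∨ Q) ∧ (P ∨ R ∨ S) ∧ (P ∨ ¬S ∨ Q) ∧ (¬Q ∨ R ∨ S)   [simplify]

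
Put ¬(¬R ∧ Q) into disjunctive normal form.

R ∨ ¬Q

¬(¬R ∧ Q)
= ¬¬R ∨ ¬Q   — De Morgan
= R ∨ ¬Q   — double negation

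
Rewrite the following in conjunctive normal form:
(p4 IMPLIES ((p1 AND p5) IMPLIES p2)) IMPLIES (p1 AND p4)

(p4 IMPLIES ((p1 AND p5) IMPLIES p2)) IMPLIES (p1 AND p4)
⇔ NOT (p4 IMPLIES ((p1 AND p5) IMPLIES p2)) OR (p1 AND p4)   [eliminate IMPLIES]
⇔ NOT (NOT p4 OR ((p1 AND p5) IMPLIES p2)) OR (p1 AND p4)   [eliminate IMPLIES]
⇔ NOT (NOT p4 OR NOT (p1 AND p5) OR p2) OR (p1 AND p4)   [eliminate IMPLIES]
⇔ (NOT NOT p4 AND NOT NOT (p1 AND p5) AND NOT p2) OR (p1 AND p4)   [De Morgan]
⇔ (p4 AND NOT NOT (p1 AND p5) AND NOT p2) OR (p1 AND p4)   [double negation]
⇔ (p4 AND p1 AND p5 AND NOT p2) OR (p1 AND p4)   [double negation]
⇔ (p4 OR p1) AND (p4 OR p4) AND (p1 OR p1) AND (p1 OR p4) AND (p5 OR p1) AND (p5 OR p4) AND (NOT p2 OR p1) AND (NOT p2 OR p4)   [distribute OR over AND]
⇔ p4 AND p1   [simplify]

p4 AND p1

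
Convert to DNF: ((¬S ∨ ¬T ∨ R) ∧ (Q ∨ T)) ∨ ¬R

(¬S ∧ Q) ∨ (¬S ∧ T) ∨ (¬T ∧ Q) ∨ (R ∧ Q) ∨ (R ∧ T) ∨ ¬R

((¬S ∨ ¬T ∨ R) ∧ (Q ∨ T)) ∨ ¬R
⇔ (¬S ∧ Q) ∨ (¬S ∧ T) ∨ (¬T ∧ Q) ∨ (¬T ∧ T) ∨ (R ∧ Q) ∨ (R ∧ T) ∨ ¬R   [distribute ∧ over ∨]
⇔ (¬S ∧ Q) ∨ (¬S ∧ T) ∨ (¬T ∧ Q) ∨ (R ∧ Q) ∨ (R ∧ T) ∨ ¬R   [simplify]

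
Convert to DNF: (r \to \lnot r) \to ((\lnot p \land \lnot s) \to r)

(r \to \lnot r) \to ((\lnot p \land \lnot s) \to r)
≡ \lnot (r \to \lnot r) \lor ((\lnot p \land \lnot s) \to r)   (eliminate \to)
≡ \lnot (\lnot r \lor \lnot r) \lor ((\lnot p \land \lnot s) \to r)   (eliminate \to)
≡ \lnot (\lnot r \lor \lnot r) \lor \lnot (\lnot p \land \lnot s) \lor r   (eliminate \to)
≡ (\lnot \lnot r \land \lnot \lnot r) \lor \lnot (\lnot p \land \lnot s) \lor r   (De Morgan)
≡ (r \land \lnot \lnot r) \lor \lnot (\lnot p \land \lnot s) \lor r   (double negation)
≡ (r \land r) \lor \lnot (\lnot p \land \lnot s) \lor r   (double negation)
≡ (r \land r) \lor \lnot \lnot p \lor \lnot \lnot s \lor r   (De Morgan)
≡ (r \land r) \lor p \lor \lnot \lnot s \lor r   (double negation)
≡ (r \land r) \lor p \lor s \lor r   (double negation)
≡ r \lor p \lor s   (simplify)

r \lor p \lor s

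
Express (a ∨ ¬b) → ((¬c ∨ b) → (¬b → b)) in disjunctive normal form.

(a ∨ ¬b) → ((¬c ∨ b) → (¬b → b))
≡ ¬(a ∨ ¬b) ∨ ((¬c ∨ b) → (¬b → b))   (eliminate →)
≡ ¬(a ∨ ¬b) ∨ ¬(¬c ∨ b) ∨ (¬b → b)   (eliminate →)
≡ ¬(a ∨ ¬b) ∨ ¬(¬c ∨ b) ∨ ¬¬b ∨ b   (eliminate →)
≡ (¬a ∧ ¬¬b) ∨ ¬(¬c ∨ b) ∨ ¬¬b ∨ b   (De Morgan)
≡ (¬a ∧ b) ∨ ¬(¬c ∨ b) ∨ ¬¬b ∨ b   (double negation)
≡ (¬a ∧ b) ∨ (¬¬c ∧ ¬b) ∨ ¬¬b ∨ b   (De Morgan)
≡ (¬a ∧ b) ∨ (c ∧ ¬b) ∨ ¬¬b ∨ b   (double negation)
≡ (¬a ∧ b) ∨ (c ∧ ¬b) ∨ b ∨ b   (double negation)
≡ (c ∧ ¬b) ∨ b   (simplify)

(c ∧ ¬b) ∨ b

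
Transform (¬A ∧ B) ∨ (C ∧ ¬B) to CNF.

(¬A ∨ C) ∧ (¬A ∨ ¬B) ∧ (B ∨ C)

(¬A ∧ B) ∨ (C ∧ ¬B)
≡ (¬A ∨ C) ∧ (¬A ∨ ¬B) ∧ (B ∨ C) ∧ (B ∨ ¬B)   [distribute ∨ over ∧]
≡ (¬A ∨ C) ∧ (¬A ∨ ¬B) ∧ (B ∨ C)   [simplify]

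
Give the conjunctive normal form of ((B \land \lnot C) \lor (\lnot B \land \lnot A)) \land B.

(\lnot C \lor \lnot B) \land (\lnot C \lor \lnot A) \land B

((B \land \lnot C) \lor (\lnot B \land \lnot A)) \land B
≡ (B \lor \lnot B) \land (B \lor \lnot A) \land (\lnot C \lor \lnot B) \land (\lnot C \lor \lnot A) \land B   [distribute \lor over \land]
≡ (\lnot C \lor \lnot B) \land (\lnot C \lor \lnot A) \land B   [simplify]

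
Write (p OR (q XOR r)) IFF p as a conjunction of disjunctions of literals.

(p OR (q XOR r)) IFF p
≡ ((p OR (q XOR r)) IMPLIES p) AND (p IMPLIES (p OR (q XOR r)))   — eliminate IFF
≡ (NOT (p OR (q XOR r)) OR p) AND (p IMPLIES (p OR (q XOR r)))   — eliminate IMPLIES
≡ (NOT (p OR ((q OR r) AND NOT (q AND r))) OR p) AND (p IMPLIES (p OR (q XOR r)))   — expand XOR
≡ (NOT (p OR ((q OR r) AND NOT (q AND r))) OR p) AND (NOT p OR p OR (q XOR r))   — eliminate IMPLIES
≡ (NOT (p OR ((q OR r) AND NOT (q AND r))) OR p) AND (NOT p OR p OR ((q OR r) AND NOT (q AND r)))   — expand XOR
≡ ((NOT p AND NOT ((q OR r) AND NOT (q AND r))) OR p) AND (NOT p OR p OR ((q OR r) AND NOT (q AND r)))   — De Morgan
≡ ((NOT p AND (NOT (q OR r) OR NOT NOT (q AND r))) OR p) AND (NOT p OR p OR ((q OR r) AND NOT (q AND r)))   — De Morgan
≡ ((NOT p AND ((NOT q AND NOT r) OR NOT NOT (q AND r))) OR p) AND (NOT p OR p OR ((q OR r) AND NOT (q AND r)))   — De Morgan
≡ ((NOT p AND ((NOT q AND NOT r) OR (q AND r))) OR p) AND (NOT p OR p OR ((q OR r) AND NOT (q AND r)))   — double negation
≡ ((NOT p AND ((NOT q AND NOT r) OR (q AND r))) OR p) AND (NOT p OR p OR ((q OR r) AND (NOT q OR NOT r)))   — De Morgan
≡ (NOT p OR p) AND (NOT q OR q OR p) AND (NOT q OR r OR p) AND (NOT r OR q OR p) AND (NOT r OR r OR p) AND (NOT p OR p OR q OR r) AND (NOT p OR p OR NOT q OR NOT r)   — distribute OR over AND
≡ (NOT q OR r OR p) AND (NOT r OR q OR p)   — simplify

(NOT q OR r OR p) AND (NOT r OR q OR p)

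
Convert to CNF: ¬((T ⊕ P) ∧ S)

¬((T ⊕ P) ∧ S)
≡ ¬((T ∨ P) ∧ ¬(T ∧ P) ∧ S)   [expand ⊕]
≡ ¬(T ∨ P) ∨ ¬¬(T ∧ P) ∨ ¬S   [De Morgan]
≡ (¬T ∧ ¬P) ∨ ¬¬(T ∧ P) ∨ ¬S   [De Morgan]
≡ (¬T ∧ ¬P) ∨ (T ∧ P) ∨ ¬S   [double negation]
≡ (¬T ∨ T ∨ ¬S) ∧ (¬T ∨ P ∨ ¬S) ∧ (¬P ∨ T ∨ ¬S) ∧ (¬P ∨ P ∨ ¬S)   [distribute ∨ over ∧]
≡ (¬T ∨ P ∨ ¬S) ∧ (¬P ∨ T ∨ ¬S)   [simplify]

(¬T ∨ P ∨ ¬S) ∧ (¬P ∨ T ∨ ¬S)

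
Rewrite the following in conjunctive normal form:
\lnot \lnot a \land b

\lnot \lnot a \land b
⇔ a \land b   (double negation)

a \land b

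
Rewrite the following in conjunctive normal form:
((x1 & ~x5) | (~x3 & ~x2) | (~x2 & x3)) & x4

(x1 | ~x2) & (~x5 | ~x2) & x4

((x1 & ~x5) | (~x3 & ~x2) | (~x2 & x3)) & x4
≡ (x1 | ~x3 | ~x2) & (x1 | ~x3 | x3) & (x1 | ~x2 | ~x2) & (x1 | ~x2 | x3) & (~x5 | ~x3 | ~x2) & (~x5 | ~x3 | x3) & (~x5 | ~x2 | ~x2) & (~x5 | ~x2 | x3) & x4
≡ (x1 | ~x2) & (~x5 | ~x2) & x4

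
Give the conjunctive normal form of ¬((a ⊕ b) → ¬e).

(a ∨ b) ∧ (¬a ∨ ¬b) ∧ e

¬((a ⊕ b) → ¬e)
= ¬(¬(a ⊕ b) ∨ ¬e)   [eliminate →]
= ¬(¬((a ∨ b) ∧ ¬(a ∧ b)) ∨ ¬e)   [expand ⊕]
= ¬¬((a ∨ b) ∧ ¬(a ∧ b)) ∧ ¬¬e   [De Morgan]
= (a ∨ b) ∧ ¬(a ∧ b) ∧ ¬¬e   [double negation]
= (a ∨ b) ∧ (¬a ∨ ¬b) ∧ ¬¬e   [De Morgan]
= (a ∨ b) ∧ (¬a ∨ ¬b) ∧ e   [double negation]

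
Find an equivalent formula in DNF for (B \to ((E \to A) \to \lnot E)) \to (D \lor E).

(B \to ((E \to A) \to \lnot E)) \to (D \lor E)
≡ \lnot (B \to ((E \to A) \to \lnot E)) \lor D \lor E   — eliminate \to
≡ \lnot (\lnot B \lor ((E \to A) \to \lnot E)) \lor D \lor E   — eliminate \to
≡ \lnot (\lnot B \lor \lnot (E \to A) \lor \lnot E) \lor D \lor E   — eliminate \to
≡ \lnot (\lnot B \lor \lnot (\lnot E \lor A) \lor \lnot E) \lor D \lor E   — eliminate \to
≡ (\lnot \lnot B \land \lnot \lnot (\lnot E \lor A) \land \lnot \lnot E) \lor D \lor E   — De Morgan
≡ (B \land \lnot \lnot (\lnot E \lor A) \land \lnot \lnot E) \lor D \lor E   — double negation
≡ (B \land (\lnot E \lor A) \land \lnot \lnot E) \lor D \lor E   — double negation
≡ (B \land (\lnot E \lor A) \land E) \lor D \lor E   — double negation
≡ (B \land \lnot E \land E) \lor (B \land A \land E) \lor D \lor E   — distribute \land over \lor
≡ D \lor E   — simplify

D \lor E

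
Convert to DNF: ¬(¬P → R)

¬(¬P → R)
= ¬(¬¬P ∨ R)
= ¬¬¬P ∧ ¬R
= ¬P ∧ ¬R

¬P ∧ ¬R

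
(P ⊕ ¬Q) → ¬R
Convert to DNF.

(¬P ∧ Q) ∨ (¬Q ∧ P) ∨ ¬R

(P ⊕ ¬Q) → ¬R
= ¬(P ⊕ ¬Q) ∨ ¬R   (eliminate →)
= ¬((P ∧ ¬¬Q) ∨ (¬P ∧ ¬Q)) ∨ ¬R   (expand ⊕)
= (¬(P ∧ ¬¬Q) ∧ ¬(¬P ∧ ¬Q)) ∨ ¬R   (De Morgan)
= ((¬P ∨ ¬¬¬Q) ∧ ¬(¬P ∧ ¬Q)) ∨ ¬R   (De Morgan)
= ((¬P ∨ ¬Q) ∧ ¬(¬P ∧ ¬Q)) ∨ ¬R   (double negation)
= ((¬P ∨ ¬Q) ∧ (¬¬P ∨ ¬¬Q)) ∨ ¬R   (De Morgan)
= ((¬P ∨ ¬Q) ∧ (P ∨ ¬¬Q)) ∨ ¬R   (double negation)
= ((¬P ∨ ¬Q) ∧ (P ∨ Q)) ∨ ¬R   (double negation)
= (¬P ∧ P) ∨ (¬P ∧ Q) ∨ (¬Q ∧ P) ∨ (¬Q ∧ Q) ∨ ¬R   (distribute ∧ over ∨)
= (¬P ∧ Q) ∨ (¬Q ∧ P) ∨ ¬R   (simplify)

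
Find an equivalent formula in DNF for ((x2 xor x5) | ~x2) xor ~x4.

((x2 xor x5) | ~x2) xor ~x4
= (((x2 xor x5) | ~x2) & ~~x4) | (~((x2 xor x5) | ~x2) & ~x4)   — expand xor
= (((x2 & ~x5) | (~x2 & x5) | ~x2) & ~~x4) | (~((x2 xor x5) | ~x2) & ~x4)   — expand xor
= (((x2 & ~x5) | (~x2 & x5) | ~x2) & ~~x4) | (~((x2 & ~x5) | (~x2 & x5) | ~x2) & ~x4)   — expand xor
= (((x2 & ~x5) | (~x2 & x5) | ~x2) & x4) | (~((x2 & ~x5) | (~x2 & x5) | ~x2) & ~x4)   — double negation
= (((x2 & ~x5) | (~x2 & x5) | ~x2) & x4) | (~(x2 & ~x5) & ~(~x2 & x5) & ~~x2 & ~x4)   — De Morgan
= (((x2 & ~x5) | (~x2 & x5) | ~x2) & x4) | ((~x2 | ~~x5) & ~(~x2 & x5) & ~~x2 & ~x4)   — De Morgan
= (((x2 & ~x5) | (~x2 & x5) | ~x2) & x4) | ((~x2 | x5) & ~(~x2 & x5) & ~~x2 & ~x4)   — double negation
= (((x2 & ~x5) | (~x2 & x5) | ~x2) & x4) | ((~x2 | x5) & (~~x2 | ~x5) & ~~x2 & ~x4)   — De Morgan
= (((x2 & ~x5) | (~x2 & x5) | ~x2) & x4) | ((~x2 | x5) & (x2 | ~x5) & ~~x2 & ~x4)   — double negation
= (((x2 & ~x5) | (~x2 & x5) | ~x2) & x4) | ((~x2 | x5) & (x2 | ~x5) & x2 & ~x4)   — double negation
= (x2 & ~x5 & x4) | (~x2 & x5 & x4) | (~x2 & x4) | (~x2 & x2 & x2 & ~x4) | (~x2 & ~x5 & x2 & ~x4) | (x5 & x2 & x2 & ~x4) | (x5 & ~x5 & x2 & ~x4)   — distribute & over |
= (x2 & ~x5 & x4) | (~x2 & x4) | (x5 & x2 & ~x4)   — simplify

(x2 & ~x5 & x4) | (~x2 & x4) | (x5 & x2 & ~x4)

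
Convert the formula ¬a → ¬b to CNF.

¬a → ¬b
= ¬¬a ∨ ¬b   — eliminate →
= a ∨ ¬b   — double negation

a ∨ ¬b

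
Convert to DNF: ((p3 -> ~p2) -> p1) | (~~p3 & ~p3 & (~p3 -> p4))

(p3 & p2) | p1

((p3 -> ~p2) -> p1) | (~~p3 & ~p3 & (~p3 -> p4))
≡ ~(p3 -> ~p2) | p1 | (~~p3 & ~p3 & (~p3 -> p4))   [eliminate ->]
≡ ~(~p3 | ~p2) | p1 | (~~p3 & ~p3 & (~p3 -> p4))   [eliminate ->]
≡ ~(~p3 | ~p2) | p1 | (~~p3 & ~p3 & (~~p3 | p4))   [eliminate ->]
≡ (~~p3 & ~~p2) | p1 | (~~p3 & ~p3 & (~~p3 | p4))   [De Morgan]
≡ (p3 & ~~p2) | p1 | (~~p3 & ~p3 & (~~p3 | p4))   [double negation]
≡ (p3 & p2) | p1 | (~~p3 & ~p3 & (~~p3 | p4))   [double negation]
≡ (p3 & p2) | p1 | (p3 & ~p3 & (~~p3 | p4))   [double negation]
≡ (p3 & p2) | p1 | (p3 & ~p3 & (p3 | p4))   [double negation]
≡ (p3 & p2) | p1 | (p3 & ~p3 & p3) | (p3 & ~p3 & p4)   [distribute & over |]
≡ (p3 & p2) | p1   [simplify]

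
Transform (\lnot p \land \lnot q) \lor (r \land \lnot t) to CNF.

(\lnot p \land \lnot q) \lor (r \land \lnot t)
≡ (\lnot p \lor r) \land (\lnot p \lor \lnot t) \land (\lnot q \lor r) \land (\lnot q \lor \lnot t)   — distribute \lor over \land

(\lnot p \lor r) \land (\lnot p \lor \lnot t) \land (\lnot q \lor r) \land (\lnot q \lor \lnot t)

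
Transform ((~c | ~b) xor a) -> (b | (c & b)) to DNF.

(a & ~c) | (a & ~b) | b

((~c | ~b) xor a) -> (b | (c & b))
= ~((~c | ~b) xor a) | b | (c & b)
= ~(((~c | ~b) & ~a) | (~(~c | ~b) & a)) | b | (c & b)
= (~((~c | ~b) & ~a) & ~(~(~c | ~b) & a)) | b | (c & b)
= ((~(~c | ~b) | ~~a) & ~(~(~c | ~b) & a)) | b | (c & b)
= (((~~c & ~~b) | ~~a) & ~(~(~c | ~b) & a)) | b | (c & b)
= (((c & ~~b) | ~~a) & ~(~(~c | ~b) & a)) | b | (c & b)
= (((c & b) | ~~a) & ~(~(~c | ~b) & a)) | b | (c & b)
= (((c & b) | a) & ~(~(~c | ~b) & a)) | b | (c & b)
= (((c & b) | a) & (~~(~c | ~b) | ~a)) | b | (c & b)
= (((c & b) | a) & (~c | ~b | ~a)) | b | (c & b)
= (c & b & ~c) | (c & b & ~b) | (c & b & ~a) | (a & ~c) | (a & ~b) | (a & ~a) | b | (c & b)
= (a & ~c) | (a & ~b) | b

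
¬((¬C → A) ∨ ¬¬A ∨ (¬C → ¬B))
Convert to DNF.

¬C ∧ ¬A ∧ B

¬((¬C → A) ∨ ¬¬A ∨ (¬C → ¬B))
⇔ ¬(¬¬C ∨ A ∨ ¬¬A ∨ (¬C → ¬B))   [eliminate →]
⇔ ¬(¬¬C ∨ A ∨ ¬¬A ∨ ¬¬C ∨ ¬B)   [eliminate →]
⇔ ¬¬¬C ∧ ¬A ∧ ¬¬¬A ∧ ¬¬¬C ∧ ¬¬B   [De Morgan]
⇔ ¬C ∧ ¬A ∧ ¬¬¬A ∧ ¬¬¬C ∧ ¬¬B   [double negation]
⇔ ¬C ∧ ¬A ∧ ¬A ∧ ¬¬¬C ∧ ¬¬B   [double negation]
⇔ ¬C ∧ ¬A ∧ ¬A ∧ ¬C ∧ ¬¬B   [double negation]
⇔ ¬C ∧ ¬A ∧ ¬A ∧ ¬C ∧ B   [double negation]
⇔ ¬C ∧ ¬A ∧ B   [simplify]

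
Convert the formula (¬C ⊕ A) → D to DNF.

(¬C ⊕ A) → D
⇔ ¬(¬C ⊕ A) ∨ D   [eliminate →]
⇔ ¬((¬C ∧ ¬A) ∨ (¬¬C ∧ A)) ∨ D   [expand ⊕]
⇔ (¬(¬C ∧ ¬A) ∧ ¬(¬¬C ∧ A)) ∨ D   [De Morgan]
⇔ ((¬¬C ∨ ¬¬A) ∧ ¬(¬¬C ∧ A)) ∨ D   [De Morgan]
⇔ ((C ∨ ¬¬A) ∧ ¬(¬¬C ∧ A)) ∨ D   [double negation]
⇔ ((C ∨ A) ∧ ¬(¬¬C ∧ A)) ∨ D   [double negation]
⇔ ((C ∨ A) ∧ (¬¬¬C ∨ ¬A)) ∨ D   [De Morgan]
⇔ ((C ∨ A) ∧ (¬C ∨ ¬A)) ∨ D   [double negation]
⇔ (C ∧ ¬C) ∨ (C ∧ ¬A) ∨ (A ∧ ¬C) ∨ (A ∧ ¬A) ∨ D   [distribute ∧ over ∨]
⇔ (C ∧ ¬A) ∨ (A ∧ ¬C) ∨ D   [simplify]

(C ∧ ¬A) ∨ (A ∧ ¬C) ∨ D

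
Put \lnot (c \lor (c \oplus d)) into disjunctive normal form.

\lnot c \land \lnot d

\lnot (c \lor (c \oplus d))
⇔ \lnot (c \lor (c \land \lnot d) \lor (\lnot c \land d))   [expand \oplus]
⇔ \lnot c \land \lnot (c \land \lnot d) \land \lnot (\lnot c \land d)   [De Morgan]
⇔ \lnot c \land (\lnot c \lor \lnot \lnot d) \land \lnot (\lnot c \land d)   [De Morgan]
⇔ \lnot c \land (\lnot c \lor d) \land \lnot (\lnot c \land d)   [double negation]
⇔ \lnot c \land (\lnot c \lor d) \land (\lnot \lnot c \lor \lnot d)   [De Morgan]
⇔ \lnot c \land (\lnot c \lor d) \land (c \lor \lnot d)   [double negation]
⇔ (\lnot c \land \lnot c \land c) \lor (\lnot c \land \lnot c \land \lnot d) \lor (\lnot c \land d \land c) \lor (\lnot c \land d \land \lnot d)   [distribute \land over \lor]
⇔ \lnot c \land \lnot d   [simplify]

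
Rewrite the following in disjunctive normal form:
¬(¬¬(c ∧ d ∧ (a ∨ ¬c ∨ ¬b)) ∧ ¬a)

¬(¬¬(c ∧ d ∧ (a ∨ ¬c ∨ ¬b)) ∧ ¬a)
⇔ ¬¬¬(c ∧ d ∧ (a ∨ ¬c ∨ ¬b)) ∨ ¬¬a
⇔ ¬(c ∧ d ∧ (a ∨ ¬c ∨ ¬b)) ∨ ¬¬a
⇔ ¬c ∨ ¬d ∨ ¬(a ∨ ¬c ∨ ¬b) ∨ ¬¬a
⇔ ¬c ∨ ¬d ∨ (¬a ∧ ¬¬c ∧ ¬¬b) ∨ ¬¬a
⇔ ¬c ∨ ¬d ∨ (¬a ∧ c ∧ ¬¬b) ∨ ¬¬a
⇔ ¬c ∨ ¬d ∨ (¬a ∧ c ∧ b) ∨ ¬¬a
⇔ ¬c ∨ ¬d ∨ (¬a ∧ c ∧ b) ∨ a

¬c ∨ ¬d ∨ (¬a ∧ c ∧ b) ∨ a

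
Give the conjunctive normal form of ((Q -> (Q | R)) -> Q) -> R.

((Q -> (Q | R)) -> Q) -> R
⇔ ~((Q -> (Q | R)) -> Q) | R   — eliminate ->
⇔ ~(~(Q -> (Q | R)) | Q) | R   — eliminate ->
⇔ ~(~(~Q | Q | R) | Q) | R   — eliminate ->
⇔ (~~(~Q | Q | R) & ~Q) | R   — De Morgan
⇔ ((~Q | Q | R) & ~Q) | R   — double negation
⇔ (~Q | Q | R | R) & (~Q | R)   — distribute | over &
⇔ ~Q | R   — simplify

~Q | R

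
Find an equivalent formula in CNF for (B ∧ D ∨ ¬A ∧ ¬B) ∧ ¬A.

(D ∨ ¬B) ∧ ¬A

(B ∧ D ∨ ¬A ∧ ¬B) ∧ ¬A
≡ (B ∨ ¬A) ∧ (B ∨ ¬B) ∧ (D ∨ ¬A) ∧ (D ∨ ¬B) ∧ ¬A
≡ (D ∨ ¬B) ∧ ¬A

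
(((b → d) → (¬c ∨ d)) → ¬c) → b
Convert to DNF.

(((b → d) → (¬c ∨ d)) → ¬c) → b
≡ ¬(((b → d) → (¬c ∨ d)) → ¬c) ∨ b   — eliminate →
≡ ¬(¬((b → d) → (¬c ∨ d)) ∨ ¬c) ∨ b   — eliminate →
≡ ¬(¬(¬(b → d) ∨ ¬c ∨ d) ∨ ¬c) ∨ b   — eliminate →
≡ ¬(¬(¬(¬b ∨ d) ∨ ¬c ∨ d) ∨ ¬c) ∨ b   — eliminate →
≡ (¬¬(¬(¬b ∨ d) ∨ ¬c ∨ d) ∧ ¬¬c) ∨ b   — De Morgan
≡ ((¬(¬b ∨ d) ∨ ¬c ∨ d) ∧ ¬¬c) ∨ b   — double negation
≡ (((¬¬b ∧ ¬d) ∨ ¬c ∨ d) ∧ ¬¬c) ∨ b   — De Morgan
≡ (((b ∧ ¬d) ∨ ¬c ∨ d) ∧ ¬¬c) ∨ b   — double negation
≡ (((b ∧ ¬d) ∨ ¬c ∨ d) ∧ c) ∨ b   — double negation
≡ (b ∧ ¬d ∧ c) ∨ (¬c ∧ c) ∨ (d ∧ c) ∨ b   — distribute ∧ over ∨
≡ (d ∧ c) ∨ b   — simplify

(d ∧ c) ∨ b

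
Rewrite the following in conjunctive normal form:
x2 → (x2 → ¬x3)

x2 → (x2 → ¬x3)
= ¬x2 ∨ (x2 → ¬x3)   [eliminate →]
= ¬x2 ∨ ¬x2 ∨ ¬x3   [eliminate →]
= ¬x2 ∨ ¬x3   [simplify]

¬x2 ∨ ¬x3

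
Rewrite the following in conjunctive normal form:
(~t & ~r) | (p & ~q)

(~t & ~r) | (p & ~q)
⇔ (~t | p) & (~t | ~q) & (~r | p) & (~r | ~q)

(~t | p) & (~t | ~q) & (~r | p) & (~r | ~q)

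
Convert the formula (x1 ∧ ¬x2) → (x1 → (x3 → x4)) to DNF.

¬x1 ∨ x2 ∨ ¬x3 ∨ x4

(x1 ∧ ¬x2) → (x1 → (x3 → x4))
⇔ ¬(x1 ∧ ¬x2) ∨ (x1 → (x3 → x4))   [eliminate →]
⇔ ¬(x1 ∧ ¬x2) ∨ ¬x1 ∨ (x3 → x4)   [eliminate →]
⇔ ¬(x1 ∧ ¬x2) ∨ ¬x1 ∨ ¬x3 ∨ x4   [eliminate →]
⇔ ¬x1 ∨ ¬¬x2 ∨ ¬x1 ∨ ¬x3 ∨ x4   [De Morgan]
⇔ ¬x1 ∨ x2 ∨ ¬x1 ∨ ¬x3 ∨ x4   [double negation]
⇔ ¬x1 ∨ x2 ∨ ¬x3 ∨ x4   [simplify]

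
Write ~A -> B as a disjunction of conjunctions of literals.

A | B

~A -> B
≡ ~~A | B   (eliminate ->)
≡ A | B   (double negation)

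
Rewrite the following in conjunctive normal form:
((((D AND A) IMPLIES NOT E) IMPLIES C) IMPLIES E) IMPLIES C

((((D AND A) IMPLIES NOT E) IMPLIES C) IMPLIES E) IMPLIES C
⇔ NOT ((((D AND A) IMPLIES NOT E) IMPLIES C) IMPLIES E) OR C
⇔ NOT (NOT (((D AND A) IMPLIES NOT E) IMPLIES C) OR E) OR C
⇔ NOT (NOT (NOT ((D AND A) IMPLIES NOT E) OR C) OR E) OR C
⇔ NOT (NOT (NOT (NOT (D AND A) OR NOT E) OR C) OR E) OR C
⇔ (NOT NOT (NOT (NOT (D AND A) OR NOT E) OR C) AND NOT E) OR C
⇔ ((NOT (NOT (D AND A) OR NOT E) OR C) AND NOT E) OR C
⇔ (((NOT NOT (D AND A) AND NOT NOT E) OR C) AND NOT E) OR C
⇔ (((D AND A AND NOT NOT E) OR C) AND NOT E) OR C
⇔ (((D AND A AND E) OR C) AND NOT E) OR C
⇔ (D OR C OR C) AND (A OR C OR C) AND (E OR C OR C) AND (NOT E OR C)
⇔ (D OR C) AND (A OR C) AND (E OR C) AND (NOT E OR C)

(D OR C) AND (A OR C) AND (E OR C) AND (NOT E OR C)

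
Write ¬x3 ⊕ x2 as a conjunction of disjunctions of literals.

¬x3 ⊕ x2
≡ (¬x3 ∨ x2) ∧ ¬(¬x3 ∧ x2)   (expand ⊕)
≡ (¬x3 ∨ x2) ∧ (¬¬x3 ∨ ¬x2)   (De Morgan)
≡ (¬x3 ∨ x2) ∧ (x3 ∨ ¬x2)   (double negation)

(¬x3 ∨ x2) ∧ (x3 ∨ ¬x2)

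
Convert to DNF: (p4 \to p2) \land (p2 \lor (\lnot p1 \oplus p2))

(p4 \to p2) \land (p2 \lor (\lnot p1 \oplus p2))
≡ (\lnot p4 \lor p2) \land (p2 \lor (\lnot p1 \oplus p2))   [eliminate \to]
≡ (\lnot p4 \lor p2) \land (p2 \lor (\lnot p1 \land \lnot p2) \lor (\lnot \lnot p1 \land p2))   [expand \oplus]
≡ (\lnot p4 \lor p2) \land (p2 \lor (\lnot p1 \land \lnot p2) \lor (p1 \land p2))   [double negation]
≡ (\lnot p4 \land p2) \lor (\lnot p4 \land \lnot p1 \land \lnot p2) \lor (\lnot p4 \land p1 \land p2) \lor (p2 \land p2) \lor (p2 \land \lnot p1 \land \lnot p2) \lor (p2 \land p1 \land p2)   [distribute \land over \lor]
≡ (\lnot p4 \land \lnot p1 \land \lnot p2) \lor p2   [simplify]

(\lnot p4 \land \lnot p1 \land \lnot p2) \lor p2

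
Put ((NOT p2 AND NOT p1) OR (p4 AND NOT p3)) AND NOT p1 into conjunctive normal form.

(NOT p2 OR p4) AND (NOT p2 OR NOT p3) AND NOT p1

((NOT p2 AND NOT p1) OR (p4 AND NOT p3)) AND NOT p1
⇔ (NOT p2 OR p4) AND (NOT p2 OR NOT p3) AND (NOT p1 OR p4) AND (NOT p1 OR NOT p3) AND NOT p1
⇔ (NOT p2 OR p4) AND (NOT p2 OR NOT p3) AND NOT p1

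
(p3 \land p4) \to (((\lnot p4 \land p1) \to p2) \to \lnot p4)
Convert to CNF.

\lnot p3 \lor \lnot p4

(p3 \land p4) \to (((\lnot p4 \land p1) \to p2) \to \lnot p4)
⇔ \lnot (p3 \land p4) \lor (((\lnot p4 \land p1) \to p2) \to \lnot p4)   [eliminate \to]
⇔ \lnot (p3 \land p4) \lor \lnot ((\lnot p4 \land p1) \to p2) \lor \lnot p4   [eliminate \to]
⇔ \lnot (p3 \land p4) \lor \lnot (\lnot (\lnot p4 \land p1) \lor p2) \lor \lnot p4   [eliminate \to]
⇔ \lnot p3 \lor \lnot p4 \lor \lnot (\lnot (\lnot p4 \land p1) \lor p2) \lor \lnot p4   [De Morgan]
⇔ \lnot p3 \lor \lnot p4 \lor (\lnot \lnot (\lnot p4 \land p1) \land \lnot p2) \lor \lnot p4   [De Morgan]
⇔ \lnot p3 \lor \lnot p4 \lor (\lnot p4 \land p1 \land \lnot p2) \lor \lnot p4   [double negation]
⇔ (\lnot p3 \lor \lnot p4 \lor \lnot p4 \lor \lnot p4) \land (\lnot p3 \lor \lnot p4 \lor p1 \lor \lnot p4) \land (\lnot p3 \lor \lnot p4 \lor \lnot p2 \lor \lnot p4)   [distribute \lor over \land]
⇔ \lnot p3 \lor \lnot p4   [simplify]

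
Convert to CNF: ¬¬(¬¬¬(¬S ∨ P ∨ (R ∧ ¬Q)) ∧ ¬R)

S ∧ ¬P ∧ ¬R

¬¬(¬¬¬(¬S ∨ P ∨ (R ∧ ¬Q)) ∧ ¬R)
≡ ¬¬¬(¬S ∨ P ∨ (R ∧ ¬Q)) ∧ ¬R   — double negation
≡ ¬(¬S ∨ P ∨ (R ∧ ¬Q)) ∧ ¬R   — double negation
≡ ¬¬S ∧ ¬P ∧ ¬(R ∧ ¬Q) ∧ ¬R   — De Morgan
≡ S ∧ ¬P ∧ ¬(R ∧ ¬Q) ∧ ¬R   — double negation
≡ S ∧ ¬P ∧ (¬R ∨ ¬¬Q) ∧ ¬R   — De Morgan
≡ S ∧ ¬P ∧ (¬R ∨ Q) ∧ ¬R   — double negation
≡ S ∧ ¬P ∧ ¬R   — simplify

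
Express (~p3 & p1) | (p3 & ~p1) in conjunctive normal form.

(~p3 & p1) | (p3 & ~p1)
≡ (~p3 | p3) & (~p3 | ~p1) & (p1 | p3) & (p1 | ~p1)
≡ (~p3 | ~p1) & (p1 | p3)

(~p3 | ~p1) & (p1 | p3)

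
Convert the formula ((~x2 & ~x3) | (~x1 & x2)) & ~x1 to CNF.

(~x3 | x2) & ~x1

((~x2 & ~x3) | (~x1 & x2)) & ~x1
≡ (~x2 | ~x1) & (~x2 | x2) & (~x3 | ~x1) & (~x3 | x2) & ~x1   [distribute | over &]
≡ (~x3 | x2) & ~x1   [simplify]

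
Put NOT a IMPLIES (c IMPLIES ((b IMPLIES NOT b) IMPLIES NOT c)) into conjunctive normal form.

a OR NOT c OR b

NOT a IMPLIES (c IMPLIES ((b IMPLIES NOT b) IMPLIES NOT c))
⇔ NOT NOT a OR (c IMPLIES ((b IMPLIES NOT b) IMPLIES NOT c))   — eliminate IMPLIES
⇔ NOT NOT a OR NOT c OR ((b IMPLIES NOT b) IMPLIES NOT c)   — eliminate IMPLIES
⇔ NOT NOT a OR NOT c OR NOT (b IMPLIES NOT b) OR NOT c   — eliminate IMPLIES
⇔ NOT NOT a OR NOT c OR NOT (NOT b OR NOT b) OR NOT c   — eliminate IMPLIES
⇔ a OR NOT c OR NOT (NOT b OR NOT b) OR NOT c   — double negation
⇔ a OR NOT c OR (NOT NOT b AND NOT NOT b) OR NOT c   — De Morgan
⇔ a OR NOT c OR (b AND NOT NOT b) OR NOT c   — double negation
⇔ a OR NOT c OR (b AND b) OR NOT c   — double negation
⇔ (a OR NOT c OR b OR NOT c) AND (a OR NOT c OR b OR NOT c)   — distribute OR over AND
⇔ a OR NOT c OR b   — simplify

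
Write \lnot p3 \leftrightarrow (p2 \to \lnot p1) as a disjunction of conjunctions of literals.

\lnot p3 \leftrightarrow (p2 \to \lnot p1)
⇔ (\lnot p3 \to (p2 \to \lnot p1)) \land ((p2 \to \lnot p1) \to \lnot p3)   [eliminate \leftrightarrow]
⇔ (\lnot \lnot p3 \lor (p2 \to \lnot p1)) \land ((p2 \to \lnot p1) \to \lnot p3)   [eliminate \to]
⇔ (\lnot \lnot p3 \lor \lnot p2 \lor \lnot p1) \land ((p2 \to \lnot p1) \to \lnot p3)   [eliminate \to]
⇔ (\lnot \lnot p3 \lor \lnot p2 \lor \lnot p1) \land (\lnot (p2 \to \lnot p1) \lor \lnot p3)   [eliminate \to]
⇔ (\lnot \lnot p3 \lor \lnot p2 \lor \lnot p1) \land (\lnot (\lnot p2 \lor \lnot p1) \lor \lnot p3)   [eliminate \to]
⇔ (p3 \lor \lnot p2 \lor \lnot p1) \land (\lnot (\lnot p2 \lor \lnot p1) \lor \lnot p3)   [double negation]
⇔ (p3 \lor \lnot p2 \lor \lnot p1) \land ((\lnot \lnot p2 \land \lnot \lnot p1) \lor \lnot p3)   [De Morgan]
⇔ (p3 \lor \lnot p2 \lor \lnot p1) \land ((p2 \land \lnot \lnot p1) \lor \lnot p3)   [double negation]
⇔ (p3 \lor \lnot p2 \lor \lnot p1) \land ((p2 \land p1) \lor \lnot p3)   [double negation]
⇔ (p3 \land p2 \land p1) \lor (p3 \land \lnot p3) \lor (\lnot p2 \land p2 \land p1) \lor (\lnot p2 \land \lnot p3) \lor (\lnot p1 \land p2 \land p1) \lor (\lnot p1 \land \lnot p3)   [distribute \land over \lor]
⇔ (p3 \land p2 \land p1) \lor (\lnot p2 \land \lnot p3) \lor (\lnot p1 \land \lnot p3)   [simplify]

(p3 \land p2 \land p1) \lor (\lnot p2 \land \lnot p3) \lor (\lnot p1 \land \lnot p3)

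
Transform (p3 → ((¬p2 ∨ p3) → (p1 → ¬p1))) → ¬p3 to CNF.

(p3 → ((¬p2 ∨ p3) → (p1 → ¬p1))) → ¬p3
⇔ ¬(p3 → ((¬p2 ∨ p3) → (p1 → ¬p1))) ∨ ¬p3
⇔ ¬(¬p3 ∨ ((¬p2 ∨ p3) → (p1 → ¬p1))) ∨ ¬p3
⇔ ¬(¬p3 ∨ ¬(¬p2 ∨ p3) ∨ (p1 → ¬p1)) ∨ ¬p3
⇔ ¬(¬p3 ∨ ¬(¬p2 ∨ p3) ∨ ¬p1 ∨ ¬p1) ∨ ¬p3
⇔ (¬¬p3 ∧ ¬¬(¬p2 ∨ p3) ∧ ¬¬p1 ∧ ¬¬p1) ∨ ¬p3
⇔ (p3 ∧ ¬¬(¬p2 ∨ p3) ∧ ¬¬p1 ∧ ¬¬p1) ∨ ¬p3
⇔ (p3 ∧ (¬p2 ∨ p3) ∧ ¬¬p1 ∧ ¬¬p1) ∨ ¬p3
⇔ (p3 ∧ (¬p2 ∨ p3) ∧ p1 ∧ ¬¬p1) ∨ ¬p3
⇔ (p3 ∧ (¬p2 ∨ p3) ∧ p1 ∧ p1) ∨ ¬p3
⇔ (p3 ∨ ¬p3) ∧ (¬p2 ∨ p3 ∨ ¬p3) ∧ (p1 ∨ ¬p3) ∧ (p1 ∨ ¬p3)
⇔ p1 ∨ ¬p3

p1 ∨ ¬p3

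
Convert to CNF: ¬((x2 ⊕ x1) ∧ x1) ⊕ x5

¬((x2 ⊕ x1) ∧ x1) ⊕ x5
≡ (¬((x2 ⊕ x1) ∧ x1) ∨ x5) ∧ ¬(¬((x2 ⊕ x1) ∧ x1) ∧ x5)   — expand ⊕
≡ (¬((x2 ∨ x1) ∧ ¬(x2 ∧ x1) ∧ x1) ∨ x5) ∧ ¬(¬((x2 ⊕ x1) ∧ x1) ∧ x5)   — expand ⊕
≡ (¬((x2 ∨ x1) ∧ ¬(x2 ∧ x1) ∧ x1) ∨ x5) ∧ ¬(¬((x2 ∨ x1) ∧ ¬(x2 ∧ x1) ∧ x1) ∧ x5)   — expand ⊕
≡ (¬(x2 ∨ x1) ∨ ¬¬(x2 ∧ x1) ∨ ¬x1 ∨ x5) ∧ ¬(¬((x2 ∨ x1) ∧ ¬(x2 ∧ x1) ∧ x1) ∧ x5)   — De Morgan
≡ ((¬x2 ∧ ¬x1) ∨ ¬¬(x2 ∧ x1) ∨ ¬x1 ∨ x5) ∧ ¬(¬((x2 ∨ x1) ∧ ¬(x2 ∧ x1) ∧ x1) ∧ x5)   — De Morgan
≡ ((¬x2 ∧ ¬x1) ∨ (x2 ∧ x1) ∨ ¬x1 ∨ x5) ∧ ¬(¬((x2 ∨ x1) ∧ ¬(x2 ∧ x1) ∧ x1) ∧ x5)   — double negation
≡ ((¬x2 ∧ ¬x1) ∨ (x2 ∧ x1) ∨ ¬x1 ∨ x5) ∧ (¬¬((x2 ∨ x1) ∧ ¬(x2 ∧ x1) ∧ x1) ∨ ¬x5)   — De Morgan
≡ ((¬x2 ∧ ¬x1) ∨ (x2 ∧ x1) ∨ ¬x1 ∨ x5) ∧ (((x2 ∨ x1) ∧ ¬(x2 ∧ x1) ∧ x1) ∨ ¬x5)   — double negation
≡ ((¬x2 ∧ ¬x1) ∨ (x2 ∧ x1) ∨ ¬x1 ∨ x5) ∧ (((x2 ∨ x1) ∧ (¬x2 ∨ ¬x1) ∧ x1) ∨ ¬x5)   — De Morgan
≡ (¬x2 ∨ x2 ∨ ¬x1 ∨ x5) ∧ (¬x2 ∨ x1 ∨ ¬x1 ∨ x5) ∧ (¬x1 ∨ x2 ∨ ¬x1 ∨ x5) ∧ (¬x1 ∨ x1 ∨ ¬x1 ∨ x5) ∧ (x2 ∨ x1 ∨ ¬x5) ∧ (¬x2 ∨ ¬x1 ∨ ¬x5) ∧ (x1 ∨ ¬x5)   — distribute ∨ over ∧
≡ (¬x1 ∨ x2 ∨ x5) ∧ (¬x2 ∨ ¬x1 ∨ ¬x5) ∧ (x1 ∨ ¬x5)   — simplify

(¬x1 ∨ x2 ∨ x5) ∧ (¬x2 ∨ ¬x1 ∨ ¬x5) ∧ (x1 ∨ ¬x5)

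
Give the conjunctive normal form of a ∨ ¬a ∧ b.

a ∨ b

a ∨ ¬a ∧ b
⇔ (a ∨ ¬a) ∧ (a ∨ b)   [distribute ∨ over ∧]
⇔ a ∨ b   [simplify]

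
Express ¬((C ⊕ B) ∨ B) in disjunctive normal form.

¬((C ⊕ B) ∨ B)
= ¬((C ∧ ¬B) ∨ (¬C ∧ B) ∨ B)   [expand ⊕]
= ¬(C ∧ ¬B) ∧ ¬(¬C ∧ B) ∧ ¬B   [De Morgan]
= (¬C ∨ ¬¬B) ∧ ¬(¬C ∧ B) ∧ ¬B   [De Morgan]
= (¬C ∨ B) ∧ ¬(¬C ∧ B) ∧ ¬B   [double negation]
= (¬C ∨ B) ∧ (¬¬C ∨ ¬B) ∧ ¬B   [De Morgan]
= (¬C ∨ B) ∧ (C ∨ ¬B) ∧ ¬B   [double negation]
= (¬C ∧ C ∧ ¬B) ∨ (¬C ∧ ¬B ∧ ¬B) ∨ (B ∧ C ∧ ¬B) ∨ (B ∧ ¬B ∧ ¬B)   [distribute ∧ over ∨]
= ¬C ∧ ¬B   [simplify]

¬C ∧ ¬B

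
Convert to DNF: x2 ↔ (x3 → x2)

x2 ↔ (x3 → x2)
≡ (x2 → (x3 → x2)) ∧ ((x3 → x2) → x2)   (eliminate ↔)
≡ (¬x2 ∨ (x3 → x2)) ∧ ((x3 → x2) → x2)   (eliminate →)
≡ (¬x2 ∨ ¬x3 ∨ x2) ∧ ((x3 → x2) → x2)   (eliminate →)
≡ (¬x2 ∨ ¬x3 ∨ x2) ∧ (¬(x3 → x2) ∨ x2)   (eliminate →)
≡ (¬x2 ∨ ¬x3 ∨ x2) ∧ (¬(¬x3 ∨ x2) ∨ x2)   (eliminate →)
≡ (¬x2 ∨ ¬x3 ∨ x2) ∧ ((¬¬x3 ∧ ¬x2) ∨ x2)   (De Morgan)
≡ (¬x2 ∨ ¬x3 ∨ x2) ∧ ((x3 ∧ ¬x2) ∨ x2)   (double negation)
≡ (¬x2 ∧ x3 ∧ ¬x2) ∨ (¬x2 ∧ x2) ∨ (¬x3 ∧ x3 ∧ ¬x2) ∨ (¬x3 ∧ x2) ∨ (x2 ∧ x3 ∧ ¬x2) ∨ (x2 ∧ x2)   (distribute ∧ over ∨)
≡ (¬x2 ∧ x3) ∨ x2   (simplify)

(¬x2 ∧ x3) ∨ x2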